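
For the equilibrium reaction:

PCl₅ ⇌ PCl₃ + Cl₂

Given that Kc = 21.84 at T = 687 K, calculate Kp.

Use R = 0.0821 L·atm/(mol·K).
K_p = 1.23e+03

Δn = (moles gaseous products) − (moles gaseous reactants) = 1
T = 687 K; RT = 0.0821 × 687 = 56.4027
Kp = Kc·(RT)^Δn = 21.84 × (56.4027)^1 = 21.84 × 56.4027 = 1.23e+03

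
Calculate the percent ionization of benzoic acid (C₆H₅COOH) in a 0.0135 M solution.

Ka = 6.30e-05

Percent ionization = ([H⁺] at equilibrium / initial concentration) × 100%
Percent ionization = 6.6%

Let x = [H⁺]. Ka = x²/(C - x) ⇒ x² + (6.30e-05)x - (6.30e-05)(0.0135) = 0. x = 8.9126e-04. Percent = (8.9126e-04/0.0135) × 100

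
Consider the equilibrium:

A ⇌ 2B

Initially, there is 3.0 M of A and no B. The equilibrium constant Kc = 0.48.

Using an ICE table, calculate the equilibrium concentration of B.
[B] = 1.086 M

ICE: [A] = 3.0 − x, [B] = 2x.
Kc = (2x)²/(3.0 − x) = 0.48 ⇒ 4x² + 0.48x − 1.44 = 0.
x = (−0.48 + √(0.48² + 4·4·1.44))/(2·4) = (−0.48 + √23.27)/8 = 0.54299.
[B] = 2x = 1.086 M.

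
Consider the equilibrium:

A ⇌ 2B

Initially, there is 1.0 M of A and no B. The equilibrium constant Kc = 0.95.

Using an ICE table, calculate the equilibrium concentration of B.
[B] = 0.766 M

ICE: [A] = 1.0 − x, [B] = 2x.
Kc = (2x)²/(1.0 − x) = 0.95 ⇒ 4x² + 0.95x − 0.95 = 0.
x = (−0.95 + √(0.95² + 4·4·0.95))/(2·4) = (−0.95 + √16.102)/8 = 0.38285.
[B] = 2x = 0.766 M.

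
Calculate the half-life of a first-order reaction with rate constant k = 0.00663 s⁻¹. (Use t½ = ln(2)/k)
104.55 s

t½ = ln(2)/k = 0.6931/0.00663 = 104.55 s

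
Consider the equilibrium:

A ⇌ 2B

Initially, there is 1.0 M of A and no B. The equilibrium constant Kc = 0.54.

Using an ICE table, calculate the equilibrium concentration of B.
[B] = 0.612 M

ICE: [A] = 1.0 − x, [B] = 2x.
Kc = (2x)²/(1.0 − x) = 0.54 ⇒ 4x² + 0.54x − 0.54 = 0.
x = (−0.54 + √(0.54² + 4·4·0.54))/(2·4) = (−0.54 + √8.9316)/8 = 0.30607.
[B] = 2x = 0.612 M.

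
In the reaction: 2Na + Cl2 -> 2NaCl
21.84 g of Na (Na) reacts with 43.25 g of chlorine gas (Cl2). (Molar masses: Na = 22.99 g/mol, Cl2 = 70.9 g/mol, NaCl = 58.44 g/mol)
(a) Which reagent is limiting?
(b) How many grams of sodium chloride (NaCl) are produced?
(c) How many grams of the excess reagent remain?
(a) Na, (b) 55.52 g, (c) 9.573 g

Moles of Na = 21.84 g ÷ 22.99 g/mol = 0.949978 mol
Moles of Cl2 = 43.25 g ÷ 70.9 g/mol = 0.610014 mol
Moles ÷ coefficient: Na: 0.949978/2 = 0.475, Cl2: 0.610014/1 = 0.61
(a) Na has the smaller value, so Na is the limiting reagent.
(b) Moles of NaCl = 0.949978 mol Na × (2/2) = 0.949978 mol; mass = 0.949978 mol × 58.44 g/mol = 55.52 g
(c) Cl2 consumed = 0.949978 × (1/2) = 0.474989 mol; remaining = 0.610014 − 0.474989 = 0.135025 mol; mass = 0.135025 mol × 70.9 g/mol = 9.573 g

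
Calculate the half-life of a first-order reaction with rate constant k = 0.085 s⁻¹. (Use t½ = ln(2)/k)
8.15 s

t½ = ln(2)/k = 0.6931/0.085 = 8.15 s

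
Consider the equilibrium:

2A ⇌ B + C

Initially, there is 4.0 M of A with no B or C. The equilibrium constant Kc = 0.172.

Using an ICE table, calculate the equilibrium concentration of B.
[B] = 0.907 M

ICE: [A] = 4.0 − 2x, [B] = [C] = x.
Kc = x²/(4.0 − 2x)² = 0.172 ⇒ √Kc = x/(4.0 − 2x).
x = √0.172·4.0/(1 + 2√0.172) = 0.41473·4.0/1.8295 = 0.90678.
[B] = x = 0.907 M.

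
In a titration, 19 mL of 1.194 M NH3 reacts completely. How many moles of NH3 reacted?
Moles = Molarity × Volume (L)
Moles = 1.194 M × 0.019 L = 0.02269 mol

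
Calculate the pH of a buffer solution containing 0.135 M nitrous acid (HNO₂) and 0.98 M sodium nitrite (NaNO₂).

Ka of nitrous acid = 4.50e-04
pH = 4.21

pKa = -log(4.50e-04) = 3.35. pH = pKa + log([A⁻]/[HA]) = 3.35 + log(0.98/0.135)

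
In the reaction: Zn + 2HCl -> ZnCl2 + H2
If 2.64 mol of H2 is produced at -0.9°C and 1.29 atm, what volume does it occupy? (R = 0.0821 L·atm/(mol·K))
T = -0.9°C + 273.15 = 272.25 K
V = nRT/P = (2.64 × 0.0821 × 272.25) / 1.29
V = 45.74 L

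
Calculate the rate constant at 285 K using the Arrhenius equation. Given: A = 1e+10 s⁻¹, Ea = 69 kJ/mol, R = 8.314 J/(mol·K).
2.26e-03 s⁻¹

k = A·exp(-Ea/(R·T)) = 1e+10·exp(-69000/(8.314·285)) = 1e+10·exp(-29.1202) = 1e+10·2.2556e-13 = 2.26e-03 s⁻¹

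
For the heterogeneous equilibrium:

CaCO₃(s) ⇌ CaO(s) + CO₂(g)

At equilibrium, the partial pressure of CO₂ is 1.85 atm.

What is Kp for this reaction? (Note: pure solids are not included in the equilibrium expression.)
K_p = 1.85

Solids (CaCO₃, CaO) have activity 1 and are excluded.
Kp = P(CO₂) = 1.85.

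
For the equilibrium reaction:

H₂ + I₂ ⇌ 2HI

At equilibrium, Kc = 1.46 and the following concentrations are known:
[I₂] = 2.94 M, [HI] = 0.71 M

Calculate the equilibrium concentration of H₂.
[H₂] = 0.1174 M

Kc = ([HI]^2) / ([H₂] × [I₂]) = 1.46
[H₂]^1 = (product terms)/(Kc · other reactant terms) = 0.5041 / (1.46 · 2.94) = 0.11744
[H₂] = 0.1174 M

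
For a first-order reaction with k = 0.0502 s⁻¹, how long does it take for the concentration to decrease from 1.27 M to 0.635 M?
13.81 s

From ln[A] = ln[A]₀ - k·t: t = ln([A]₀/[A])/k = ln(1.27/0.635)/0.0502 = ln(2.0000)/0.0502 = 0.6931/0.0502 = 13.81 s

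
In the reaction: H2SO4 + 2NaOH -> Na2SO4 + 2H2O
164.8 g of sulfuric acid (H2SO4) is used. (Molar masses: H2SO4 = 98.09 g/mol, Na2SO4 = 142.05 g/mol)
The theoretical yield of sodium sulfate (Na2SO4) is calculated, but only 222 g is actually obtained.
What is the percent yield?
Moles of H2SO4 = 164.8 g ÷ 98.09 g/mol = 1.68009 mol
Mole ratio: 1 mol Na2SO4 / 1 mol H2SO4
Moles of Na2SO4 = 1.68009 × (1/1) = 1.68009 mol
Theoretical yield = 1.68009 mol × 142.05 g/mol = 238.66 g
Actual yield = 222 g
Percent yield = (222 / 238.66) × 100% = 93.0%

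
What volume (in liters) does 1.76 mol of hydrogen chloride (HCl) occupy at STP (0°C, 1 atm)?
At STP, 1 mol of gas occupies 22.4 L
Volume = 1.76 mol × 22.4 L/mol = 39.42 L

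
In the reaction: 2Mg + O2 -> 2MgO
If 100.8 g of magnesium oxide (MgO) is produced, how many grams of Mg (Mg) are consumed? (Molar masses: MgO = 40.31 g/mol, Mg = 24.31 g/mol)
Moles of MgO = 100.8 g ÷ 40.31 g/mol = 2.50062 mol
Mole ratio: 2 mol Mg / 2 mol MgO
Moles of Mg = 2.50062 × (2/2) = 2.50062 mol
Mass of Mg = 2.50062 mol × 24.31 g/mol = 60.79 g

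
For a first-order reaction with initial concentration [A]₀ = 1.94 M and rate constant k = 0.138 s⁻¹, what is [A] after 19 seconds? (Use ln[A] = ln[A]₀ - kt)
0.1410 M

ln[A] = ln[A]₀ - k·t = ln(1.94) - (0.138)·(19) = 0.6627 - 2.6220 = -1.9593
[A] = e^(-1.9593) = 0.1410 M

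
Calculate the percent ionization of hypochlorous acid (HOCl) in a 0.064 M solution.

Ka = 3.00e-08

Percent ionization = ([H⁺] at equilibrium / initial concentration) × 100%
Percent ionization = 0.0684%

Let x = [H⁺]. Ka = x²/(C - x) ⇒ x² + (3.00e-08)x - (3.00e-08)(0.064) = 0. x = 4.3803e-05. Percent = (4.3803e-05/0.064) × 100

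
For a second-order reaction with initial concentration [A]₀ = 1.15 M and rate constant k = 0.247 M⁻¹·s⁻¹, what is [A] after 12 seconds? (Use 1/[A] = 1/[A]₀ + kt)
0.2609 M

1/[A] = 1/[A]₀ + k·t = 1/1.15 + (0.247)·(12) = 0.8696 + 2.9640 = 3.8336
[A] = 1/3.8336 = 0.2609 M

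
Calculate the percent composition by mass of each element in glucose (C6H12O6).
C: 40.00%, H: 6.71%, O: 53.29%

Molar mass of C6H12O6 = 180.16 g/mol
% C = (6 × 12.01) / 180.16 × 100% = 72.06 / 180.16 × 100% = 40.00%
% H = (12 × 1.008) / 180.16 × 100% = 12.096 / 180.16 × 100% = 6.71%
% O = (6 × 16.0) / 180.16 × 100% = 96 / 180.16 × 100% = 53.29%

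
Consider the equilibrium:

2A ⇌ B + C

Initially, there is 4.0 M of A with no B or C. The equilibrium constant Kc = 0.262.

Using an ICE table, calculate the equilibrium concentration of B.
[B] = 1.012 M

ICE: [A] = 4.0 − 2x, [B] = [C] = x.
Kc = x²/(4.0 − 2x)² = 0.262 ⇒ √Kc = x/(4.0 − 2x).
x = √0.262·4.0/(1 + 2√0.262) = 0.51186·4.0/2.0237 = 1.0117.
[B] = x = 1.012 M.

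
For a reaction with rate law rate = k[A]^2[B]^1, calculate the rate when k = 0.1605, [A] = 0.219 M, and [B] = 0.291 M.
0.00224 M/s

rate = k·[A]^2·[B]^1 = 0.1605·(0.219)^2·(0.291)^1 = 0.1605·0.047961·0.291 = 0.00224 M/s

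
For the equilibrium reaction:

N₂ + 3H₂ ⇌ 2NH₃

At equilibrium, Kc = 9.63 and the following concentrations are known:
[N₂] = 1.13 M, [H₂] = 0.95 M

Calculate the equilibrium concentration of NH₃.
[NH₃] = 3.0545 M

Kc = ([NH₃]^2) / ([N₂] × [H₂]^3) = 9.63
[NH₃]^2 = Kc · (reactant terms)/(other product terms) = 9.63 · 0.96883 / 1 = 9.3299
[NH₃] = (9.3299)^(1/2) = 3.0545 M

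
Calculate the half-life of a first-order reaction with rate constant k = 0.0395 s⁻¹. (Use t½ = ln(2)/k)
17.55 s

t½ = ln(2)/k = 0.6931/0.0395 = 17.55 s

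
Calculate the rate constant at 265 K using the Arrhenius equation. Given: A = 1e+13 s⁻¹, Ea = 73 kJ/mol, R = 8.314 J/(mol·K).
4.08e-02 s⁻¹

k = A·exp(-Ea/(R·T)) = 1e+13·exp(-73000/(8.314·265)) = 1e+13·exp(-33.1335) = 1e+13·4.0768e-15 = 4.08e-02 s⁻¹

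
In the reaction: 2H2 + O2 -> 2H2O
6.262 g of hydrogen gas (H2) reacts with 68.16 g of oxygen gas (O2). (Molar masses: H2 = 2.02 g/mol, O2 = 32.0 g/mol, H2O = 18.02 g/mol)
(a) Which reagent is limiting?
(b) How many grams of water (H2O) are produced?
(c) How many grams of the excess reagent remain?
(a) H2, (b) 55.86 g, (c) 18.56 g

Moles of H2 = 6.262 g ÷ 2.02 g/mol = 3.1 mol
Moles of O2 = 68.16 g ÷ 32.0 g/mol = 2.13 mol
Moles ÷ coefficient: H2: 3.1/2 = 1.55, O2: 2.13/1 = 2.13
(a) H2 has the smaller value, so H2 is the limiting reagent.
(b) Moles of H2O = 3.1 mol H2 × (2/2) = 3.1 mol; mass = 3.1 mol × 18.02 g/mol = 55.86 g
(c) O2 consumed = 3.1 × (1/2) = 1.55 mol; remaining = 2.13 − 1.55 = 0.58 mol; mass = 0.58 mol × 32.0 g/mol = 18.56 g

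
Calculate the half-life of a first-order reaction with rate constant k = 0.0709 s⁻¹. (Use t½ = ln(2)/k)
9.78 s

t½ = ln(2)/k = 0.6931/0.0709 = 9.78 s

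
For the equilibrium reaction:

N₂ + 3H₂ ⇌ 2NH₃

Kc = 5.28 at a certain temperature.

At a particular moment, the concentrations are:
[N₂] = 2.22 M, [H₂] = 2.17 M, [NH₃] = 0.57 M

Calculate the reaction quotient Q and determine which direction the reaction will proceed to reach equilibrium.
Q = 0.014, Q < K, reaction proceeds forward (toward products)

Q = ([NH₃]^2) / ([N₂] × [H₂]^3)
  = ((0.57)^2) / ((2.22)·(2.17)^3) = 0.3249/22.685 = 0.01432
Since Q = 0.01432 < Kc = 5.28, the reaction proceeds forward (toward products) to reach equilibrium.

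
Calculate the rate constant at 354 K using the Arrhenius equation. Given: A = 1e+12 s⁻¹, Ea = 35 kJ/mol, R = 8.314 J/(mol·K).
6.84e+06 s⁻¹

k = A·exp(-Ea/(R·T)) = 1e+12·exp(-35000/(8.314·354)) = 1e+12·exp(-11.8920) = 1e+12·6.8450e-06 = 6.84e+06 s⁻¹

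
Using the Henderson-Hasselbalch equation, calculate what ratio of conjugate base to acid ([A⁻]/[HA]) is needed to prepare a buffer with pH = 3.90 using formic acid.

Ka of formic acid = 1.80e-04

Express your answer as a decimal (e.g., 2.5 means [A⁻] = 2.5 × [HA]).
[A⁻]/[HA] = 1.430

pKa = −log(1.80e-04) = 3.7447. pH = pKa + log([A⁻]/[HA]). 3.90 = 3.7447 + log(ratio). log(ratio) = 3.90 − 3.7447 = 0.1553. ratio = 10^(0.1553) = 1.430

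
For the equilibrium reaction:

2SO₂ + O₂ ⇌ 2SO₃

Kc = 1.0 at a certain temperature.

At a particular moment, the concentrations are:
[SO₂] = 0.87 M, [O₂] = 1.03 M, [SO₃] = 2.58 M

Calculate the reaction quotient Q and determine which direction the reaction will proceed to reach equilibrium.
Q = 8.538, Q > K, reaction proceeds reverse (toward reactants)

Q = ([SO₃]^2) / ([SO₂]^2 × [O₂])
  = ((2.58)^2) / ((0.87)^2·(1.03)) = 6.6564/0.77961 = 8.538
Since Q = 8.538 > Kc = 1.0, the reaction proceeds reverse (toward reactants) to reach equilibrium.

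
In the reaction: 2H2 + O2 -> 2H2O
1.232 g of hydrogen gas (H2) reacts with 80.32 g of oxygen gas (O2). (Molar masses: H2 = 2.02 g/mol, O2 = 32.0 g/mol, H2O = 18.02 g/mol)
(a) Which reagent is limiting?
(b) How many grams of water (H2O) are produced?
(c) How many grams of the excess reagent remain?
(a) H2, (b) 10.99 g, (c) 70.56 g

Moles of H2 = 1.232 g ÷ 2.02 g/mol = 0.609901 mol
Moles of O2 = 80.32 g ÷ 32.0 g/mol = 2.51 mol
Moles ÷ coefficient: H2: 0.609901/2 = 0.305, O2: 2.51/1 = 2.51
(a) H2 has the smaller value, so H2 is the limiting reagent.
(b) Moles of H2O = 0.609901 mol H2 × (2/2) = 0.609901 mol; mass = 0.609901 mol × 18.02 g/mol = 10.99 g
(c) O2 consumed = 0.609901 × (1/2) = 0.30495 mol; remaining = 2.51 − 0.30495 = 2.20505 mol; mass = 2.20505 mol × 32.0 g/mol = 70.56 g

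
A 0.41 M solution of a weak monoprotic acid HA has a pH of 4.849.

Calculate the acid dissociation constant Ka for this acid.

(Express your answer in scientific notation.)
K_a = 4.89e-10

[H⁺] = 10^(−pH) = 10^(−4.849) = 1.416e-05 M. For HA ⇌ H⁺ + A⁻, Ka = x²/(C − x) = (1.416e-05)²/(0.41 − 1.416e-05) = 4.89e-10.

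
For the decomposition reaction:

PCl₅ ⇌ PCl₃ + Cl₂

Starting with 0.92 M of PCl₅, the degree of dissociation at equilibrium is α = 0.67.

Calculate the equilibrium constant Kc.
K_c = 1.2515

x = α·[A]₀ = 0.67 × 0.92 = 0.6164 M dissociated.
At eq: [PCl₅] = 0.92 − 0.6164 = 0.3036 M; [PCl₃] = [Cl₂] = x = 0.6164 M.
Kc = [PCl₃][Cl₂]/[PCl₅] = (0.6164)²/0.3036 = 1.251.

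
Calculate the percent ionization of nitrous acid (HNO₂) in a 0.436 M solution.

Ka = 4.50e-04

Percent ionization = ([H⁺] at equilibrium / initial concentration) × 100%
Percent ionization = 3.16%

Let x = [H⁺]. Ka = x²/(C - x) ⇒ x² + (4.50e-04)x - (4.50e-04)(0.436) = 0. x = 1.3784e-02. Percent = (1.3784e-02/0.436) × 100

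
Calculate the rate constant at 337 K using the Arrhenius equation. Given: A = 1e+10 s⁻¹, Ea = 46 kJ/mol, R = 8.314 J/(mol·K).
7.41e+02 s⁻¹

k = A·exp(-Ea/(R·T)) = 1e+10·exp(-46000/(8.314·337)) = 1e+10·exp(-16.4179) = 1e+10·7.4095e-08 = 7.41e+02 s⁻¹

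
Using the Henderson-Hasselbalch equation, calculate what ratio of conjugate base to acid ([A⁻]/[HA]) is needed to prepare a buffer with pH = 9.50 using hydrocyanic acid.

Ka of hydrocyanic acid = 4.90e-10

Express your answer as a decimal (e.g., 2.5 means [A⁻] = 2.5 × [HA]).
[A⁻]/[HA] = 1.550

pKa = −log(4.90e-10) = 9.3098. pH = pKa + log([A⁻]/[HA]). 9.50 = 9.3098 + log(ratio). log(ratio) = 9.50 − 9.3098 = 0.1902. ratio = 10^(0.1902) = 1.550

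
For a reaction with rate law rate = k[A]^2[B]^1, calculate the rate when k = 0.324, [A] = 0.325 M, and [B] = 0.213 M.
0.007289 M/s

rate = k·[A]^2·[B]^1 = 0.324·(0.325)^2·(0.213)^1 = 0.324·0.105625·0.213 = 0.007289 M/s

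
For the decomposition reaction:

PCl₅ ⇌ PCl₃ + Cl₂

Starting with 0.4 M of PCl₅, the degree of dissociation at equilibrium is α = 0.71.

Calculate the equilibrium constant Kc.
K_c = 0.6953

x = α·[A]₀ = 0.71 × 0.4 = 0.284 M dissociated.
At eq: [PCl₅] = 0.4 − 0.284 = 0.116 M; [PCl₃] = [Cl₂] = x = 0.284 M.
Kc = [PCl₃][Cl₂]/[PCl₅] = (0.284)²/0.116 = 0.6953.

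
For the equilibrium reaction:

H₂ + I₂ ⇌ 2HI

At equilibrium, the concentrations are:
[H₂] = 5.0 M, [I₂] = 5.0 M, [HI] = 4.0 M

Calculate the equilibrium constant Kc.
K_c = 0.6400

Kc = ([HI]^2) / ([H₂] × [I₂])
   = ((4.0)^2) / ((5.0)·(5.0))
   = 16 / 25 = 0.6400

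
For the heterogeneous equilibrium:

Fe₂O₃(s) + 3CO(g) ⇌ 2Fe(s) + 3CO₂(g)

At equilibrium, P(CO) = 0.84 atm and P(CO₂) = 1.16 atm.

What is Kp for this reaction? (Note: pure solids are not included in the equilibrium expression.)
K_p = 2.634

Solids (Fe₂O₃, Fe) are excluded.
Kp = P(CO₂)³/P(CO)³ = (1.16)³/(0.84)³ = 1.561/0.5927 = 2.634.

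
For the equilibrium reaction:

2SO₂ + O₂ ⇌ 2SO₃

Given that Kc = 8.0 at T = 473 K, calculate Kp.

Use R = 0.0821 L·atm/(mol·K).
K_p = 0.2060

Δn = (moles gaseous products) − (moles gaseous reactants) = -1
T = 473 K; RT = 0.0821 × 473 = 38.8333
Kp = Kc·(RT)^Δn = 8.0 × (38.8333)^-1 = 8.0 × 0.0257511 = 0.2060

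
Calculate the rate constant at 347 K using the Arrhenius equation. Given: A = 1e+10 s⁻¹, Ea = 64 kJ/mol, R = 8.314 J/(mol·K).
2.32e+00 s⁻¹

k = A·exp(-Ea/(R·T)) = 1e+10·exp(-64000/(8.314·347)) = 1e+10·exp(-22.1840) = 1e+10·2.3206e-10 = 2.32e+00 s⁻¹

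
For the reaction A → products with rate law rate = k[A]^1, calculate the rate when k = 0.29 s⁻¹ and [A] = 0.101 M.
0.02929 M/s

rate = k·[A]^1 = 0.29·(0.101)^1 = 0.29·0.101 = 0.02929 M/s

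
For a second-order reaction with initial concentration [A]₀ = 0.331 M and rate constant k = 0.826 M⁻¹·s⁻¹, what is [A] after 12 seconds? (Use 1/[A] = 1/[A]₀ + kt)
0.0773 M

1/[A] = 1/[A]₀ + k·t = 1/0.331 + (0.826)·(12) = 3.0211 + 9.9120 = 12.9331
[A] = 1/12.9331 = 0.0773 M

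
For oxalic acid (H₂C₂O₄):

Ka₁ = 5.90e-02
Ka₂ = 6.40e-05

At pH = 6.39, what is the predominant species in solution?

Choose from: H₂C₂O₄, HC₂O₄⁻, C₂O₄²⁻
C₂O₄²⁻

pKa1 = 1.23, pKa2 = 4.19. Each pKa is the crossover between adjacent species; pH = 6.39 lies in the region where C₂O₄²⁻ predominates.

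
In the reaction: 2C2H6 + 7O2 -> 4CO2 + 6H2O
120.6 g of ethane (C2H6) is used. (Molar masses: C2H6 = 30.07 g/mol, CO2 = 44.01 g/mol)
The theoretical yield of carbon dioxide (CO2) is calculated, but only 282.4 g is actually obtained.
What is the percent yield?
Moles of C2H6 = 120.6 g ÷ 30.07 g/mol = 4.01064 mol
Mole ratio: 4 mol CO2 / 2 mol C2H6
Moles of CO2 = 4.01064 × (4/2) = 8.02128 mol
Theoretical yield = 8.02128 mol × 44.01 g/mol = 353.02 g
Actual yield = 282.4 g
Percent yield = (282.4 / 353.02) × 100% = 80.0%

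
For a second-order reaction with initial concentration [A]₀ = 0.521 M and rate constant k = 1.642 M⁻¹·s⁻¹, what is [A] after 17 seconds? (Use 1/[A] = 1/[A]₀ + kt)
0.0335 M

1/[A] = 1/[A]₀ + k·t = 1/0.521 + (1.642)·(17) = 1.9194 + 27.9140 = 29.8334
[A] = 1/29.8334 = 0.0335 M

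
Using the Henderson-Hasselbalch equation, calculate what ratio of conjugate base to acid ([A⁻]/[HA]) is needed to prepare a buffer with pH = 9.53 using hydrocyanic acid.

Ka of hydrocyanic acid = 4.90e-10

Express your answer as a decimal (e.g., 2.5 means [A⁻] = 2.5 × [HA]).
[A⁻]/[HA] = 1.660

pKa = −log(4.90e-10) = 9.3098. pH = pKa + log([A⁻]/[HA]). 9.53 = 9.3098 + log(ratio). log(ratio) = 9.53 − 9.3098 = 0.2202. ratio = 10^(0.2202) = 1.660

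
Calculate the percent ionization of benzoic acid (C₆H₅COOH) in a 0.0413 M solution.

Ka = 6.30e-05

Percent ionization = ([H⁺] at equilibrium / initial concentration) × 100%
Percent ionization = 3.83%

Let x = [H⁺]. Ka = x²/(C - x) ⇒ x² + (6.30e-05)x - (6.30e-05)(0.0413) = 0. x = 1.5818e-03. Percent = (1.5818e-03/0.0413) × 100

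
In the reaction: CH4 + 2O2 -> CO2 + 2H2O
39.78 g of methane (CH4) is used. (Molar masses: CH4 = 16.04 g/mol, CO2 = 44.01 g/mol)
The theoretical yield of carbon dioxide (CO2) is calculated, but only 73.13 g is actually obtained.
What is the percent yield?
Moles of CH4 = 39.78 g ÷ 16.04 g/mol = 2.48005 mol
Mole ratio: 1 mol CO2 / 1 mol CH4
Moles of CO2 = 2.48005 × (1/1) = 2.48005 mol
Theoretical yield = 2.48005 mol × 44.01 g/mol = 109.15 g
Actual yield = 73.13 g
Percent yield = (73.13 / 109.15) × 100% = 67.0%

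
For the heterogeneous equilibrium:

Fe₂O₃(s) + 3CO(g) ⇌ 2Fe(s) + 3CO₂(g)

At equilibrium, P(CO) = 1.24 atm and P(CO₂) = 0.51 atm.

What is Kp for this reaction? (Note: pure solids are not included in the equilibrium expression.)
K_p = 0.070

Solids (Fe₂O₃, Fe) are excluded.
Kp = P(CO₂)³/P(CO)³ = (0.51)³/(1.24)³ = 0.1327/1.907 = 0.070.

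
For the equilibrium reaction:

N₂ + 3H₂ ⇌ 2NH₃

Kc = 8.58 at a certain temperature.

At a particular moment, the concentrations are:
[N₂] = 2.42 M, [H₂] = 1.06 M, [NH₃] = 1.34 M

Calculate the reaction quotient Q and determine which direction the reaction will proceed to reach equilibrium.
Q = 0.623, Q < K, reaction proceeds forward (toward products)

Q = ([NH₃]^2) / ([N₂] × [H₂]^3)
  = ((1.34)^2) / ((2.42)·(1.06)^3) = 1.7956/2.8823 = 0.623
Since Q = 0.623 < Kc = 8.58, the reaction proceeds forward (toward products) to reach equilibrium.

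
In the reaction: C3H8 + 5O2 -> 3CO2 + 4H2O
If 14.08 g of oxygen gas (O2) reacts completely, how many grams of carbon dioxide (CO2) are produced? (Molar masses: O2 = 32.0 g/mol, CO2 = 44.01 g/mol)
Moles of O2 = 14.08 g ÷ 32.0 g/mol = 0.44 mol
Mole ratio: 3 mol CO2 / 5 mol O2
Moles of CO2 = 0.44 × (3/5) = 0.264 mol
Mass of CO2 = 0.264 mol × 44.01 g/mol = 11.62 g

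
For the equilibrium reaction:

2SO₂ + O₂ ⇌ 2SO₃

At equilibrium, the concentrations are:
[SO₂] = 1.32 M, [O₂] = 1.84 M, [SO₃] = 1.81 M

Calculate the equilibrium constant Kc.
K_c = 1.0219

Kc = ([SO₃]^2) / ([SO₂]^2 × [O₂])
   = ((1.81)^2) / ((1.32)^2·(1.84))
   = 3.2761 / 3.206 = 1.0219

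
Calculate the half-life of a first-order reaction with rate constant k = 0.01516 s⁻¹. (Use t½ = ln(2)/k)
45.72 s

t½ = ln(2)/k = 0.6931/0.01516 = 45.72 s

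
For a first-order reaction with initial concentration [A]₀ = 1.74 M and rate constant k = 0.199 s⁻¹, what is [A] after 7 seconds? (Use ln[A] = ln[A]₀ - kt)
0.4321 M

ln[A] = ln[A]₀ - k·t = ln(1.74) - (0.199)·(7) = 0.5539 - 1.3930 = -0.8391
[A] = e^(-0.8391) = 0.4321 M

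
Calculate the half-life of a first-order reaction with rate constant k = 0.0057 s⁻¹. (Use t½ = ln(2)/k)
121.60 s

t½ = ln(2)/k = 0.6931/0.0057 = 121.60 s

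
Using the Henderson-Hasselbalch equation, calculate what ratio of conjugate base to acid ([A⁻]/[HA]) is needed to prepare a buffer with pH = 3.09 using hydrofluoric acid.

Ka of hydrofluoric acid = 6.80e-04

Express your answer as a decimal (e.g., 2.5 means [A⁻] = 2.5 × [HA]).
[A⁻]/[HA] = 0.837

pKa = −log(6.80e-04) = 3.1675. pH = pKa + log([A⁻]/[HA]). 3.09 = 3.1675 + log(ratio). log(ratio) = 3.09 − 3.1675 = -0.0775. ratio = 10^(-0.0775) = 0.837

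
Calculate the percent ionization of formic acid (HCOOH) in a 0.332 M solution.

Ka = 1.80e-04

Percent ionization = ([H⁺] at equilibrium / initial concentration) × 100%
Percent ionization = 2.3%

Let x = [H⁺]. Ka = x²/(C - x) ⇒ x² + (1.80e-04)x - (1.80e-04)(0.332) = 0. x = 7.6410e-03. Percent = (7.6410e-03/0.332) × 100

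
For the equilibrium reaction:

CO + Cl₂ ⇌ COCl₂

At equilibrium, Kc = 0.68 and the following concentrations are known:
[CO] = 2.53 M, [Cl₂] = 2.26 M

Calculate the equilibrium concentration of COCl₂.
[COCl₂] = 3.8881 M

Kc = ([COCl₂]) / ([CO] × [Cl₂]) = 0.68
[COCl₂]^1 = Kc · (reactant terms)/(other product terms) = 0.68 · 5.7178 / 1 = 3.8881
[COCl₂] = 3.8881 M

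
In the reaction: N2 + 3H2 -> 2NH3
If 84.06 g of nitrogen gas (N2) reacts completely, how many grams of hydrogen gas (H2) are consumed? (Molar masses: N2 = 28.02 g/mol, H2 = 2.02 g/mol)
Moles of N2 = 84.06 g ÷ 28.02 g/mol = 3 mol
Mole ratio: 3 mol H2 / 1 mol N2
Moles of H2 = 3 × (3/1) = 9 mol
Mass of H2 = 9 mol × 2.02 g/mol = 18.18 g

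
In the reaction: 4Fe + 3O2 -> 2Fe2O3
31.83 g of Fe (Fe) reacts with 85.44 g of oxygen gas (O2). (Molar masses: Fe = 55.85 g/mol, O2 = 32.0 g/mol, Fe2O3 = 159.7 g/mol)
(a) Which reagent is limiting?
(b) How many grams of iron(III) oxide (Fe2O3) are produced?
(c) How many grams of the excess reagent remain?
(a) Fe, (b) 45.51 g, (c) 71.76 g

Moles of Fe = 31.83 g ÷ 55.85 g/mol = 0.569919 mol
Moles of O2 = 85.44 g ÷ 32.0 g/mol = 2.67 mol
Moles ÷ coefficient: Fe: 0.569919/4 = 0.1425, O2: 2.67/3 = 0.89
(a) Fe has the smaller value, so Fe is the limiting reagent.
(b) Moles of Fe2O3 = 0.569919 mol Fe × (2/4) = 0.28496 mol; mass = 0.28496 mol × 159.7 g/mol = 45.51 g
(c) O2 consumed = 0.569919 × (3/4) = 0.42744 mol; remaining = 2.67 − 0.42744 = 2.24256 mol; mass = 2.24256 mol × 32.0 g/mol = 71.76 g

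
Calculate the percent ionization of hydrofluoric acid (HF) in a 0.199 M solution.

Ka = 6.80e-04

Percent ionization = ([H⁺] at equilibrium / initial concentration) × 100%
Percent ionization = 5.68%

Let x = [H⁺]. Ka = x²/(C - x) ⇒ x² + (6.80e-04)x - (6.80e-04)(0.199) = 0. x = 1.1298e-02. Percent = (1.1298e-02/0.199) × 100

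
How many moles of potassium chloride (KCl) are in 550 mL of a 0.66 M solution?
Moles = Molarity × Volume (L)
Moles = 0.66 M × 0.55 L = 0.363 mol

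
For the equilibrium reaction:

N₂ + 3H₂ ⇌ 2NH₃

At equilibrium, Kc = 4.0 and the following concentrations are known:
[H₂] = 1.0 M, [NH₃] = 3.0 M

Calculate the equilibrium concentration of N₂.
[N₂] = 2.2500 M

Kc = ([NH₃]^2) / ([N₂] × [H₂]^3) = 4.0
[N₂]^1 = (product terms)/(Kc · other reactant terms) = 9 / (4.0 · 1) = 2.25
[N₂] = 2.2500 M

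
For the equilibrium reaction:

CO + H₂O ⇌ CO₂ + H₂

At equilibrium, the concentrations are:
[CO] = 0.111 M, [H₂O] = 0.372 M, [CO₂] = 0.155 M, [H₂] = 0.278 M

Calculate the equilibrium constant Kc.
K_c = 1.0435

Kc = ([CO₂] × [H₂]) / ([CO] × [H₂O])
   = ((0.155)·(0.278)) / ((0.111)·(0.372))
   = 0.04309 / 0.041292 = 1.0435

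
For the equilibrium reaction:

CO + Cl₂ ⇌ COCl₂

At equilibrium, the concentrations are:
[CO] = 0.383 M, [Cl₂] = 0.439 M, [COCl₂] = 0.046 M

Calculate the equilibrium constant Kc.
K_c = 0.2736

Kc = ([COCl₂]) / ([CO] × [Cl₂])
   = ((0.046)) / ((0.383)·(0.439))
   = 0.046 / 0.16814 = 0.2736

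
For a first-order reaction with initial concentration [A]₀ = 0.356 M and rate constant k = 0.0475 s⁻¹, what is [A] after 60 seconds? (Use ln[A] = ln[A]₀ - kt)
0.0206 M

ln[A] = ln[A]₀ - k·t = ln(0.356) - (0.0475)·(60) = -1.0328 - 2.8500 = -3.8828
[A] = e^(-3.8828) = 0.0206 M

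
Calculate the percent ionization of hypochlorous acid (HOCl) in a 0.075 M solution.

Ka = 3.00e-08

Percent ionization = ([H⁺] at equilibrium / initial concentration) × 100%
Percent ionization = 0.0632%

Let x = [H⁺]. Ka = x²/(C - x) ⇒ x² + (3.00e-08)x - (3.00e-08)(0.075) = 0. x = 4.7419e-05. Percent = (4.7419e-05/0.075) × 100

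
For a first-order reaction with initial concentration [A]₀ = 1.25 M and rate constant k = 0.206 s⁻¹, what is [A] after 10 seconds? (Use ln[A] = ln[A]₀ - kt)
0.1593 M

ln[A] = ln[A]₀ - k·t = ln(1.25) - (0.206)·(10) = 0.2231 - 2.0600 = -1.8369
[A] = e^(-1.8369) = 0.1593 M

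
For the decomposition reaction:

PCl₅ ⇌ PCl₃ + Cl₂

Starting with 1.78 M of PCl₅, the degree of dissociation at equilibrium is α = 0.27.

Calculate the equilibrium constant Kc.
K_c = 0.1778

x = α·[A]₀ = 0.27 × 1.78 = 0.4806 M dissociated.
At eq: [PCl₅] = 1.78 − 0.4806 = 1.299 M; [PCl₃] = [Cl₂] = x = 0.4806 M.
Kc = [PCl₃][Cl₂]/[PCl₅] = (0.4806)²/1.299 = 0.1778.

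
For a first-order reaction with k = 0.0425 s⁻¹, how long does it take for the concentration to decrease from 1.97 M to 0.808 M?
20.97 s

From ln[A] = ln[A]₀ - k·t: t = ln([A]₀/[A])/k = ln(1.97/0.808)/0.0425 = ln(2.4381)/0.0425 = 0.8912/0.0425 = 20.97 s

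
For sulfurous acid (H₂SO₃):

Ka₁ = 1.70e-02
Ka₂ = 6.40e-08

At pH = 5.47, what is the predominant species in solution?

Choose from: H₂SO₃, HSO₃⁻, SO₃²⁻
HSO₃⁻

pKa1 = 1.77, pKa2 = 7.19. Each pKa is the crossover between adjacent species; pH = 5.47 lies in the region where HSO₃⁻ predominates.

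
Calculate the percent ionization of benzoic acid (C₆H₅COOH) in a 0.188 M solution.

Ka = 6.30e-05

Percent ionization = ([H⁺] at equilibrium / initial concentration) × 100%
Percent ionization = 1.81%

Let x = [H⁺]. Ka = x²/(C - x) ⇒ x² + (6.30e-05)x - (6.30e-05)(0.188) = 0. x = 3.4102e-03. Percent = (3.4102e-03/0.188) × 100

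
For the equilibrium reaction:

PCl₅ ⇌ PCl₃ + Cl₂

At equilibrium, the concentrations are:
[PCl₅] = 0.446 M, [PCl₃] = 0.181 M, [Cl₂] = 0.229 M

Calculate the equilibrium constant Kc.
K_c = 0.0929

Kc = ([PCl₃] × [Cl₂]) / ([PCl₅])
   = ((0.181)·(0.229)) / ((0.446))
   = 0.041449 / 0.446 = 0.0929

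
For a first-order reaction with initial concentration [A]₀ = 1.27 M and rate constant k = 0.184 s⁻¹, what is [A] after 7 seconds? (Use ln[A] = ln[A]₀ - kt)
0.3503 M

ln[A] = ln[A]₀ - k·t = ln(1.27) - (0.184)·(7) = 0.2390 - 1.2880 = -1.0490
[A] = e^(-1.0490) = 0.3503 M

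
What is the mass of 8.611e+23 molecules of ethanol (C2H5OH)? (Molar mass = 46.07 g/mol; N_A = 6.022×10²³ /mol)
Moles = 8.611e+23 ÷ 6.022×10²³ = 1.42992 mol
Mass = 1.42992 mol × 46.07 g/mol = 65.88 g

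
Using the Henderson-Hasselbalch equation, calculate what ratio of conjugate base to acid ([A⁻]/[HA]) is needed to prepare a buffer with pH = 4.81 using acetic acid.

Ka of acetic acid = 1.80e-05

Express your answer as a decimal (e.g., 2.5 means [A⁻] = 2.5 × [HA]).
[A⁻]/[HA] = 1.162

pKa = −log(1.80e-05) = 4.7447. pH = pKa + log([A⁻]/[HA]). 4.81 = 4.7447 + log(ratio). log(ratio) = 4.81 − 4.7447 = 0.0653. ratio = 10^(0.0653) = 1.162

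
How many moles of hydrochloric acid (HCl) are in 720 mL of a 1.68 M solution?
Moles = Molarity × Volume (L)
Moles = 1.68 M × 0.72 L = 1.21 mol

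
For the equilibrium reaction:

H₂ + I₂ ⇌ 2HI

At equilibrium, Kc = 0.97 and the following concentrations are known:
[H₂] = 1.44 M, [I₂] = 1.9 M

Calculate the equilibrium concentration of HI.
[HI] = 1.6291 M

Kc = ([HI]^2) / ([H₂] × [I₂]) = 0.97
[HI]^2 = Kc · (reactant terms)/(other product terms) = 0.97 · 2.736 / 1 = 2.6539
[HI] = (2.6539)^(1/2) = 1.6291 M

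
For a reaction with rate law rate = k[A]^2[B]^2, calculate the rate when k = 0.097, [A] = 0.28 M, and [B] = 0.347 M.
0.0009157 M/s

rate = k·[A]^2·[B]^2 = 0.097·(0.28)^2·(0.347)^2 = 0.097·0.0784·0.120409 = 0.0009157 M/s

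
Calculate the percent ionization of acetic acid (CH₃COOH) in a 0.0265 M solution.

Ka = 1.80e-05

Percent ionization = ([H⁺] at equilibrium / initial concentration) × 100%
Percent ionization = 2.57%

Let x = [H⁺]. Ka = x²/(C - x) ⇒ x² + (1.80e-05)x - (1.80e-05)(0.0265) = 0. x = 6.8171e-04. Percent = (6.8171e-04/0.0265) × 100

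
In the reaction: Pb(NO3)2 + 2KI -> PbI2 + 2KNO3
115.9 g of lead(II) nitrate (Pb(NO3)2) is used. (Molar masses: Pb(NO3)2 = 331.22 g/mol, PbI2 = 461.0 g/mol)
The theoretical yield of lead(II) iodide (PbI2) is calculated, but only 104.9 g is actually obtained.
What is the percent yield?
Moles of Pb(NO3)2 = 115.9 g ÷ 331.22 g/mol = 0.349918 mol
Mole ratio: 1 mol PbI2 / 1 mol Pb(NO3)2
Moles of PbI2 = 0.349918 × (1/1) = 0.349918 mol
Theoretical yield = 0.349918 mol × 461.0 g/mol = 161.31 g
Actual yield = 104.9 g
Percent yield = (104.9 / 161.31) × 100% = 65.0%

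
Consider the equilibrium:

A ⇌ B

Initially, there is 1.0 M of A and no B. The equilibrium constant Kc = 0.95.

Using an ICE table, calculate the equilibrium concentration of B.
[B] = 0.487 M

ICE: [A] = 1.0 − x, [B] = x.
Kc = x/(1.0 − x) = 0.95 ⇒ x = 0.95·1.0/(1 + 0.95) = 0.95/1.95 = 0.4872.
[B] = x = 0.487 M.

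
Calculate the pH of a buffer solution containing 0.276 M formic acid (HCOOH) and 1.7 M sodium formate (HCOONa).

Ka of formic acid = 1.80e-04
pH = 4.53

pKa = -log(1.80e-04) = 3.74. pH = pKa + log([A⁻]/[HA]) = 3.74 + log(1.7/0.276)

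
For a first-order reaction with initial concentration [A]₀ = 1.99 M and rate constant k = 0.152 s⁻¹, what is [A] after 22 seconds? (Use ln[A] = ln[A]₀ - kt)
0.0702 M

ln[A] = ln[A]₀ - k·t = ln(1.99) - (0.152)·(22) = 0.6881 - 3.3440 = -2.6559
[A] = e^(-2.6559) = 0.0702 M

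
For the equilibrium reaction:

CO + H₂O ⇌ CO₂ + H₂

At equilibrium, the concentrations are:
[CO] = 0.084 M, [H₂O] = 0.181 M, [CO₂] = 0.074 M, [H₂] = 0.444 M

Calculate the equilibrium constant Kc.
K_c = 2.1610

Kc = ([CO₂] × [H₂]) / ([CO] × [H₂O])
   = ((0.074)·(0.444)) / ((0.084)·(0.181))
   = 0.032856 / 0.015204 = 2.1610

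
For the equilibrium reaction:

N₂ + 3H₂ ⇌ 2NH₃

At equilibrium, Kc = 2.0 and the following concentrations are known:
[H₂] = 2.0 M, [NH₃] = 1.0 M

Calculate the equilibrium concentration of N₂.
[N₂] = 0.0625 M

Kc = ([NH₃]^2) / ([N₂] × [H₂]^3) = 2.0
[N₂]^1 = (product terms)/(Kc · other reactant terms) = 1 / (2.0 · 8) = 0.0625
[N₂] = 0.0625 M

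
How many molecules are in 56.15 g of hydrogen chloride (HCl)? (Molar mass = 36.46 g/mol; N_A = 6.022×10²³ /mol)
Moles = 56.15 g ÷ 36.46 g/mol = 1.54004 mol
Molecules = 1.54004 mol × 6.022×10²³ /mol = 9.274e+23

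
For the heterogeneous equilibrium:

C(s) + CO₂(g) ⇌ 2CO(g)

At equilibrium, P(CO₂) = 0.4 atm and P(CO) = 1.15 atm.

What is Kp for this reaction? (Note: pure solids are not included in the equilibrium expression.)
K_p = 3.306

Solid C is excluded.
Kp = P(CO)²/P(CO₂) = (1.15)²/0.4 = 1.322/0.4 = 3.306.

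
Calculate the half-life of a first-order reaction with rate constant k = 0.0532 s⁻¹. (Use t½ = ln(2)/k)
13.03 s

t½ = ln(2)/k = 0.6931/0.0532 = 13.03 s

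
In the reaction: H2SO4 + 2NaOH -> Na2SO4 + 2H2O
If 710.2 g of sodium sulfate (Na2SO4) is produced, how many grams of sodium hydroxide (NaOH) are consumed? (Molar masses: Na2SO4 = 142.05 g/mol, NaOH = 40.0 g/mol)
Moles of Na2SO4 = 710.2 g ÷ 142.05 g/mol = 4.99965 mol
Mole ratio: 2 mol NaOH / 1 mol Na2SO4
Moles of NaOH = 4.99965 × (2/1) = 9.9993 mol
Mass of NaOH = 9.9993 mol × 40.0 g/mol = 400 g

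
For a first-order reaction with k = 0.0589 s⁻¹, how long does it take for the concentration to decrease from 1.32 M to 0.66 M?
11.77 s

From ln[A] = ln[A]₀ - k·t: t = ln([A]₀/[A])/k = ln(1.32/0.66)/0.0589 = ln(2.0000)/0.0589 = 0.6931/0.0589 = 11.77 s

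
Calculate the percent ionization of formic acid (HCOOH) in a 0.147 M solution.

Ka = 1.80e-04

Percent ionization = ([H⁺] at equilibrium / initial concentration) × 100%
Percent ionization = 3.44%

Let x = [H⁺]. Ka = x²/(C - x) ⇒ x² + (1.80e-04)x - (1.80e-04)(0.147) = 0. x = 5.0547e-03. Percent = (5.0547e-03/0.147) × 100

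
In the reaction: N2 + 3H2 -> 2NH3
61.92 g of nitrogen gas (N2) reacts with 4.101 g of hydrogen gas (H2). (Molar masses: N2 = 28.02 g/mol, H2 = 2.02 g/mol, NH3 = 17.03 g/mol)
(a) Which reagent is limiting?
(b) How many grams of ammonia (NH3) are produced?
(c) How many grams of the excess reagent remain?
(a) H2, (b) 23.05 g, (c) 42.96 g

Moles of N2 = 61.92 g ÷ 28.02 g/mol = 2.20985 mol
Moles of H2 = 4.101 g ÷ 2.02 g/mol = 2.0302 mol
Moles ÷ coefficient: N2: 2.20985/1 = 2.21, H2: 2.0302/3 = 0.6767
(a) H2 has the smaller value, so H2 is the limiting reagent.
(b) Moles of NH3 = 2.0302 mol H2 × (2/3) = 1.35347 mol; mass = 1.35347 mol × 17.03 g/mol = 23.05 g
(c) N2 consumed = 2.0302 × (1/3) = 0.676733 mol; remaining = 2.20985 − 0.676733 = 1.53312 mol; mass = 1.53312 mol × 28.02 g/mol = 42.96 g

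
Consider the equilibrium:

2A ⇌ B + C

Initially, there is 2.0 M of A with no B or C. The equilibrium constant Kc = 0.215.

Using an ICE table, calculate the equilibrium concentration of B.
[B] = 0.481 M

ICE: [A] = 2.0 − 2x, [B] = [C] = x.
Kc = x²/(2.0 − 2x)² = 0.215 ⇒ √Kc = x/(2.0 − 2x).
x = √0.215·2.0/(1 + 2√0.215) = 0.46368·2.0/1.9274 = 0.48116.
[B] = x = 0.481 M.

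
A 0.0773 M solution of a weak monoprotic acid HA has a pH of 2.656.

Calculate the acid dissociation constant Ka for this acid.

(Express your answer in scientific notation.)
K_a = 6.49e-05

[H⁺] = 10^(−pH) = 10^(−2.656) = 2.208e-03 M. For HA ⇌ H⁺ + A⁻, Ka = x²/(C − x) = (2.208e-03)²/(0.0773 − 2.208e-03) = 6.49e-05.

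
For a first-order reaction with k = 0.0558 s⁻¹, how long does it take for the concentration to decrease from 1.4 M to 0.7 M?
12.42 s

From ln[A] = ln[A]₀ - k·t: t = ln([A]₀/[A])/k = ln(1.4/0.7)/0.0558 = ln(2.0000)/0.0558 = 0.6931/0.0558 = 12.42 s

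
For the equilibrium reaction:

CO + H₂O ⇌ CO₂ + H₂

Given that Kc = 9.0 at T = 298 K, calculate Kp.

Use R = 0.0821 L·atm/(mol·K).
K_p = 9.0000

Δn = (moles gaseous products) − (moles gaseous reactants) = 0
T = 298 K; RT = 0.0821 × 298 = 24.4658
Kp = Kc·(RT)^Δn = 9.0 × (24.4658)^0 = 9.0 × 1 = 9.0000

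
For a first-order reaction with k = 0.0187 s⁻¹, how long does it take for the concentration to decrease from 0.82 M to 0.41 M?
37.07 s

From ln[A] = ln[A]₀ - k·t: t = ln([A]₀/[A])/k = ln(0.82/0.41)/0.0187 = ln(2.0000)/0.0187 = 0.6931/0.0187 = 37.07 s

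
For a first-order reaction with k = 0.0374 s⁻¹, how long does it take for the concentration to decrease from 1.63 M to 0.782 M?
19.64 s

From ln[A] = ln[A]₀ - k·t: t = ln([A]₀/[A])/k = ln(1.63/0.782)/0.0374 = ln(2.0844)/0.0374 = 0.7345/0.0374 = 19.64 s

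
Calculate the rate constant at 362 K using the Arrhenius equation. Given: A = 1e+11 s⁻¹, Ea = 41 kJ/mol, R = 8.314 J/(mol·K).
1.21e+05 s⁻¹

k = A·exp(-Ea/(R·T)) = 1e+11·exp(-41000/(8.314·362)) = 1e+11·exp(-13.6228) = 1e+11·1.2126e-06 = 1.21e+05 s⁻¹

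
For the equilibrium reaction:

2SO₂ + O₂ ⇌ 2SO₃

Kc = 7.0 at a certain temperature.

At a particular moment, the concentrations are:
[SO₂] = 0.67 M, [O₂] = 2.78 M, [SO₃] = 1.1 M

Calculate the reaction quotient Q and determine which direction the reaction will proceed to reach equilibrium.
Q = 0.970, Q < K, reaction proceeds forward (toward products)

Q = ([SO₃]^2) / ([SO₂]^2 × [O₂])
  = ((1.1)^2) / ((0.67)^2·(2.78)) = 1.21/1.2479 = 0.9696
Since Q = 0.9696 < Kc = 7.0, the reaction proceeds forward (toward products) to reach equilibrium.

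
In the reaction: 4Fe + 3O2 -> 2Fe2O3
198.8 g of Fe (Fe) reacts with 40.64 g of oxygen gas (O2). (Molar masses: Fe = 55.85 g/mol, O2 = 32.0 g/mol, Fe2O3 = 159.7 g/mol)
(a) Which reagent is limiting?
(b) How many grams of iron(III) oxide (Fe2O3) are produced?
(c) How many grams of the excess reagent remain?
(a) O2, (b) 135.2 g, (c) 104.2 g

Moles of Fe = 198.8 g ÷ 55.85 g/mol = 3.55953 mol
Moles of O2 = 40.64 g ÷ 32.0 g/mol = 1.27 mol
Moles ÷ coefficient: Fe: 3.55953/4 = 0.8899, O2: 1.27/3 = 0.4233
(a) O2 has the smaller value, so O2 is the limiting reagent.
(b) Moles of Fe2O3 = 1.27 mol O2 × (2/3) = 0.846667 mol; mass = 0.846667 mol × 159.7 g/mol = 135.2 g
(c) Fe consumed = 1.27 × (4/3) = 1.69333 mol; remaining = 3.55953 − 1.69333 = 1.8662 mol; mass = 1.8662 mol × 55.85 g/mol = 104.2 g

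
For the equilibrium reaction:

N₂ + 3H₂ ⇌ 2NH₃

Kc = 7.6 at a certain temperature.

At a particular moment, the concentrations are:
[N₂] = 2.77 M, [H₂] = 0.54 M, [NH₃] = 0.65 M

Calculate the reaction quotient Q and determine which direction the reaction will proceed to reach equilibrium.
Q = 0.969, Q < K, reaction proceeds forward (toward products)

Q = ([NH₃]^2) / ([N₂] × [H₂]^3)
  = ((0.65)^2) / ((2.77)·(0.54)^3) = 0.4225/0.43618 = 0.9686
Since Q = 0.9686 < Kc = 7.6, the reaction proceeds forward (toward products) to reach equilibrium.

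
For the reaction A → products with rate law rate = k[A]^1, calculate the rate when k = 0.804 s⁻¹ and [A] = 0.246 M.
0.1978 M/s

rate = k·[A]^1 = 0.804·(0.246)^1 = 0.804·0.246 = 0.1978 M/s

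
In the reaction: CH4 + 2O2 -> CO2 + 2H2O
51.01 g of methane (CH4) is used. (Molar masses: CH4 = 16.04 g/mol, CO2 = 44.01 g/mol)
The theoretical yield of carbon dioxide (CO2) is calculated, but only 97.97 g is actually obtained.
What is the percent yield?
Moles of CH4 = 51.01 g ÷ 16.04 g/mol = 3.18017 mol
Mole ratio: 1 mol CO2 / 1 mol CH4
Moles of CO2 = 3.18017 × (1/1) = 3.18017 mol
Theoretical yield = 3.18017 mol × 44.01 g/mol = 139.96 g
Actual yield = 97.97 g
Percent yield = (97.97 / 139.96) × 100% = 70.0%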